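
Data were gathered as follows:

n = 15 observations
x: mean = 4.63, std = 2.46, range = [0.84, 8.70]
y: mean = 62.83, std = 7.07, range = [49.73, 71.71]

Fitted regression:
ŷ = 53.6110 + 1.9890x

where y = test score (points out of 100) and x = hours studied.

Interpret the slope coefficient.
An increase of one hour in study time is associated with a 1.9890 points increase in predicted test score.

The slope β₁ = 1.9890 gives the rate at which the fitted test score changes with study time.

Interpretation:
- Study time up by 1 hour → predicted test score increases by 1.9890 points
- This is a linear approximation: the same per-unit change is assumed across the whole observed x range
- The sign (+) gives the direction; the magnitude 1.9890 gives the size of the effect per hour

(β₀ = 53.6110 is the fitted value at x = 0 and is not part of the slope interpretation.)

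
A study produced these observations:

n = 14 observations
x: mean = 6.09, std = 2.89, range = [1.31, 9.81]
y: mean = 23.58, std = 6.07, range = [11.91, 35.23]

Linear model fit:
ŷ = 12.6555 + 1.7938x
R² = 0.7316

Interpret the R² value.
R² = 0.7316 means 73.16% of the variation in y is explained by the linear relationship with x. This indicates a strong fit.

R² (coefficient of determination) measures the proportion of variance in y explained by the regression model.

Here R² = 0.7316:
- Explained: 73.16% of the variation in y
- Unexplained (residual): 100% − 73.16% = 26.84%
- Rule of thumb (below 0.3 weak; 0.3 to below 0.7 moderate; 0.7 and above strong) → strong

Note: R² says nothing about causation, and a high R² does not by itself mean the linear form is appropriate — check the residuals.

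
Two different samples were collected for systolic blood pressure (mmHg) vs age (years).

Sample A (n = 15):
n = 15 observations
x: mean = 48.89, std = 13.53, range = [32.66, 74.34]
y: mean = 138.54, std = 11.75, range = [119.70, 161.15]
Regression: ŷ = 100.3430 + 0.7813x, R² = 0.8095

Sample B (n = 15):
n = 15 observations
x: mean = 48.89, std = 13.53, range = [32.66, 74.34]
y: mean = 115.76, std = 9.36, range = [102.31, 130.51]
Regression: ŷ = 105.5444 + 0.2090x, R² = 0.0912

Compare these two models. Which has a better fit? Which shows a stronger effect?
Model A has the better fit (R² = 0.8095 vs 0.0912). Model A shows the stronger effect (|β₁| = 0.7813 vs 0.2090).

Model Comparison:

Which explains more variance? (R²)
- Model A: R² = 0.8095 → 80.95% of variance in blood pressure explained
- Model B: R² = 0.0912 → 9.12% of variance in blood pressure explained
- 0.8095 > 0.0912 → Model A has the better fit

Which has the larger per-year effect? (|β₁|)
- Model A: β₁ = 0.7813 → predicted blood pressure rises 0.7813 mmHg per additional year of age
- Model B: β₁ = 0.2090 → predicted blood pressure rises 0.2090 mmHg per additional year of age
- |0.7813| > |0.2090| → Model A shows the stronger marginal effect

Note: A steeper slope doesn't make a better model if the scatter around the line is large.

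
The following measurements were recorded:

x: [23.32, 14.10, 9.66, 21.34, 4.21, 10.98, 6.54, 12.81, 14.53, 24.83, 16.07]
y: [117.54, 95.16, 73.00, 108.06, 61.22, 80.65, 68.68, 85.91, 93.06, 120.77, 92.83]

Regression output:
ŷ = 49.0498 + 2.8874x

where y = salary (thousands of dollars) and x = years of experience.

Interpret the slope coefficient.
On average, salary is about 2.8874 thousand dollars higher for every extra year of experience.

β₁ = 2.8874 is the change in predicted salary (thousand dollars) per additional year of experience.

Interpretation:
- Experience up by 1 year → predicted salary increases by 2.8874 thousand dollars
- This is a linear approximation: the same per-unit change is assumed across the whole observed x range

(β₀ = 49.0498 is the fitted value at x = 0 and is not part of the slope interpretation.)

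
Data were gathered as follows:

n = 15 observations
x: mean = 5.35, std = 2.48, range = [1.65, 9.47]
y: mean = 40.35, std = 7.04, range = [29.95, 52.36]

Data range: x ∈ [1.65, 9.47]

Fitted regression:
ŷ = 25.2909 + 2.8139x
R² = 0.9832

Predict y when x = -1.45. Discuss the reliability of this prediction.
ŷ = 21.2107 (extrapolation — x = -1.45 lies outside [1.65, 9.47], so reliability is low).

Prediction calculation:
ŷ = 25.2909 + 2.8139 × (-1.45)
ŷ = 21.2107

Reliability:
- Data range: x ∈ [1.65, 9.47]
- Prediction point: x = -1.45 is 3.10 units below the observed range → this is EXTRAPOLATION, not interpolation

Why that matters here:
- The linear relationship may not hold outside the observed range
- Real relationships often flatten, saturate, or turn nonlinear at extremes
- The standard error of prediction grows with (x − x̄)², and x = -1.45 is far from x̄ = 5.35

Report the number if required, but flag clearly that it is an extrapolation.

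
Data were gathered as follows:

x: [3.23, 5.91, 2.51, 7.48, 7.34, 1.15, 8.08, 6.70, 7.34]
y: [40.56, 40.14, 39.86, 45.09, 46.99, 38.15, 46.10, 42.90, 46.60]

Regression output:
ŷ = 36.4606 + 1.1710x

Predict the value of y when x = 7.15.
ŷ = 44.8333

Plug x = 7.15 into the fitted line:

ŷ = 36.4606 + 1.1710 × 7.15
ŷ = 36.4606 + 8.3727
ŷ = 44.8333

This is the fitted mean response at that x — an individual observation would come with a wider prediction interval.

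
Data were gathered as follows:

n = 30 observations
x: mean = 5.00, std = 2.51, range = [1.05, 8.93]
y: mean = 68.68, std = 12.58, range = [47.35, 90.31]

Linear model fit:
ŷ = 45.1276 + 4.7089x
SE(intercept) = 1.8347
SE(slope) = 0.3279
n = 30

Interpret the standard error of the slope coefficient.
SE(slope) = 0.3279 measures the uncertainty in the estimated slope. The coefficient is estimated precisely (SE/|β̂₁| = 7.0%).

What SE measures:
- The standard error quantifies the sampling variability of the coefficient estimate
- It is the estimated standard deviation of β̂₁ across hypothetical repeated samples of the same size
- Smaller SE → more precise estimate

Relative precision:
- SE / |β̂₁| = 0.3279 / 4.7089 = 7.0%
- Rule of thumb (under 20%: precise; 20% to under 50%: moderately precise; 50% or more: imprecise) → precise

Link to the t-test: t = β̂₁ / SE(β̂₁) = 4.7089 / 0.3279 = 14.3608, the statistic for H₀: β₁ = 0.

What drives SE(β̂₁): more residual scatter → larger SE; larger n (here n = 30) → smaller SE.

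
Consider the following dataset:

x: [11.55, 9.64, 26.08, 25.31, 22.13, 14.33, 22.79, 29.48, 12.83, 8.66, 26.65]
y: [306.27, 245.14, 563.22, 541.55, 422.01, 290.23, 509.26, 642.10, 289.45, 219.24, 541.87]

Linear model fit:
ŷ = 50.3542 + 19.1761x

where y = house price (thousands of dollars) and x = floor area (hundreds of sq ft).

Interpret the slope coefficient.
For each additional hundred sq ft of floor area, predicted house price increases by approximately 19.1761 thousand dollars.

The slope β₁ = 19.1761 gives the rate at which the fitted house price changes with floor area.

Interpretation:
- Floor area up by 1 hundred sq ft → predicted house price increases by 19.1761 thousand dollars
- This is a linear approximation: the same per-unit change is assumed across the whole observed x range
- The sign (+) gives the direction; the magnitude 19.1761 gives the size of the effect per hundred sq ft

(β₀ = 50.3542 is the fitted value at x = 0 and is not part of the slope interpretation.)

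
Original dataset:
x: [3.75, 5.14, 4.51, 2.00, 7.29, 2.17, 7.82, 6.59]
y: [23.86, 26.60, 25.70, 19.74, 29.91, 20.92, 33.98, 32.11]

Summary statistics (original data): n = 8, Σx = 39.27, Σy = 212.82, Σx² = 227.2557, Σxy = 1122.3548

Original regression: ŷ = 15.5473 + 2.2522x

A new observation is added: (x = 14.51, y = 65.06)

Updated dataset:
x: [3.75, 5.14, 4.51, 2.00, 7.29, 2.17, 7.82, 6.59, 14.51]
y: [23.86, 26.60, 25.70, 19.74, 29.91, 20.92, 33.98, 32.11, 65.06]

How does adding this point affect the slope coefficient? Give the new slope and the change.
The slope changes from 2.2522 to 3.4861 (change of +1.2339, or +54.8%).

The new point has HIGH LEVERAGE: x = 14.51 is far from the original mean x̄ = 39.27/8 ≈ 4.91 (original range [2.00, 7.82]).

Step 1: Update the sums with the new point (n goes from 8 to 9)
Σx  = 39.27 + 14.51 = 53.78
Σy  = 212.82 + 65.06 = 277.88
Σx² = 227.2557 + 14.51² = 227.2557 + 210.5401 = 437.7958
Σxy = 1122.3548 + 14.51×65.06 = 1122.3548 + 944.0206 = 2066.3754

Step 2: Recompute the slope with b₁ = (nΣxy − ΣxΣy) / (nΣx² − (Σx)²)
Numerator   = 9×2066.3754 − 53.78×277.88 = 18597.3786 − 14944.3864 = 3652.9922
Denominator = 9×437.7958 − 53.78² = 3940.1622 − 2892.2884 = 1047.8738
b₁(new) = 3652.9922 / 1047.8738 = 3.4861

(Same formula on the original sums: (8×1122.3548 − 39.27×212.82) / (8×227.2557 − 39.27²) = 621.3970 / 275.9127 = 2.2522, matching the given fit.)

Step 3: Change in slope
Δβ₁ = 3.4861 − 2.2522 = +1.2339
Relative change = +1.2339 / 2.2522 × 100% = +54.8%
→ the slope increases when the point is added.

Because the point sits above the extension of the original line at a high-leverage x, it tilts the fit up.
In practice: check such a point for data-entry or measurement error; examine leverage (hᵢ) and Cook's distance rather than deleting it automatically.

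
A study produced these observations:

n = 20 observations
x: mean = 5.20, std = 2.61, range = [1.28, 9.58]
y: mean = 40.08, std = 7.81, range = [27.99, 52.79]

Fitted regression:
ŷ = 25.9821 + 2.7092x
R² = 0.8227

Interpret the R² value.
About 82.27% of the variability in y is accounted for by the regression on x (R² = 0.8227) — a strong linear fit.

R² (coefficient of determination) measures the proportion of variance in y explained by the regression model.

Here R² = 0.8227:
- Explained: 82.27% of the variation in y
- Unexplained (residual): 100% − 82.27% = 17.73%
- Rule of thumb (below 0.3 weak; 0.3 to below 0.7 moderate; 0.7 and above strong) → strong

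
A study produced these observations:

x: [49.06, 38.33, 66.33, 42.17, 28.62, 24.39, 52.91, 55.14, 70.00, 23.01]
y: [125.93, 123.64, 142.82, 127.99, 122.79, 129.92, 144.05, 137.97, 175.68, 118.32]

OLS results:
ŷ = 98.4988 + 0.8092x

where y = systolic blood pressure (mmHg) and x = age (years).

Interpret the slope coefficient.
An increase of one year in age is associated with a 0.8092 mmHg increase in predicted blood pressure.

β₁ = 0.8092 is the change in predicted blood pressure (mmHg) per additional year of age.

Interpretation:
- Age up by 1 year → predicted blood pressure increases by 0.8092 mmHg
- This is a linear approximation: the same per-unit change is assumed across the whole observed x range

(β₀ = 98.4988 is the fitted value at x = 0 and is not part of the slope interpretation.)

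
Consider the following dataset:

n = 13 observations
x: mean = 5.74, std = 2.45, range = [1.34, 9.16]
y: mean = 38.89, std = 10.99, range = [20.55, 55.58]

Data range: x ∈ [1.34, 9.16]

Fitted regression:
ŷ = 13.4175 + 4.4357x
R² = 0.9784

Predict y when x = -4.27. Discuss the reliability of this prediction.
ŷ = -5.5229, but this is extrapolation (below the data range [1.34, 9.16]) and may be unreliable.

Prediction calculation:
ŷ = 13.4175 + 4.4357 × (-4.27)
ŷ = -5.5229

Reliability:
- Data range: x ∈ [1.34, 9.16]
- Prediction point: x = -4.27 is 5.61 units below the observed range → this is EXTRAPOLATION, not interpolation

Why that matters here:
- Real relationships often flatten, saturate, or turn nonlinear at extremes
- There are no observations near this x to validate the fitted line there
- R² describes fit only over the sampled x values; it says nothing about behaviour beyond them

The R² = 0.9784 only validates the fit within [1.34, 9.16]; treat ŷ = -5.5229 with caution.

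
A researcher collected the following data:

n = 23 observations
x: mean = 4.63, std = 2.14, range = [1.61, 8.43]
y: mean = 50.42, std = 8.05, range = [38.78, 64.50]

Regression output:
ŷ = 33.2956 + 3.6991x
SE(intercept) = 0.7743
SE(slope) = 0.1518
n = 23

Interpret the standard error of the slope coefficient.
SE(slope) = 0.1518 measures the uncertainty in the estimated slope. The coefficient is estimated precisely (SE/|β̂₁| = 4.1%).

SE(β̂₁) = s / √Sxx, where s is the residual standard deviation and Sxx = Σ(x − x̄)². It is the yardstick for how far β̂₁ = 3.6991 could plausibly be from the true slope.

Relative precision:
- SE / |β̂₁| = 0.1518 / 3.6991 = 4.1%
- Rule of thumb (under 20%: precise; 20% to under 50%: moderately precise; 50% or more: imprecise) → precise

Link to interval estimation: a confidence interval for β₁ is β̂₁ ± t* × 0.1518, so SE sets the half-width per unit of t*.

What drives SE(β̂₁): more residual scatter → larger SE; larger n (here n = 23) → smaller SE; wider spread of x values → smaller SE.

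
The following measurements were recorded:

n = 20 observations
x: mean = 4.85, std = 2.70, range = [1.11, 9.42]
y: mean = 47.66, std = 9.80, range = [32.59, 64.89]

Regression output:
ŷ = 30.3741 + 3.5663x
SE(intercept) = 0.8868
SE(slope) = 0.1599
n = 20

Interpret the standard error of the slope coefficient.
SE(β̂₁) = 0.1599 is the estimated standard deviation of the slope estimate across repeated samples; relative to β̂₁ = 3.5663 that is 4.5%, a precise estimate.

SE(β̂₁) = 0.1599 says: if we drew many samples of n = 20 from the same population and refit each time, the fitted slopes would scatter with a standard deviation of roughly 0.1599 around the true β₁.

Relative precision:
- SE / |β̂₁| = 0.1599 / 3.5663 = 4.5%
- Rule of thumb (under 20%: precise; 20% to under 50%: moderately precise; 50% or more: imprecise) → precise

Link to the t-test: t = β̂₁ / SE(β̂₁) = 3.5663 / 0.1599 = 22.3033, the statistic for H₀: β₁ = 0.

What drives SE(β̂₁): more residual scatter → larger SE.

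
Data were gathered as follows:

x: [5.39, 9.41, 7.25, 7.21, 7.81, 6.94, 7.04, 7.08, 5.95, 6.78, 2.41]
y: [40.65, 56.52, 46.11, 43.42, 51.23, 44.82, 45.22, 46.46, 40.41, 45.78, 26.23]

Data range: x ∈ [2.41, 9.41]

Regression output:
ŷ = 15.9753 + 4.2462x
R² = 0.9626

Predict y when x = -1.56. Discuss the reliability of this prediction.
ŷ = 9.3512 (extrapolation — x = -1.56 lies outside [2.41, 9.41], so reliability is low).

Prediction calculation:
ŷ = 15.9753 + 4.2462 × (-1.56)
ŷ = 9.3512

Reliability:
- Data range: x ∈ [2.41, 9.41]
- Prediction point: x = -1.56 is 3.97 units below the observed range → this is EXTRAPOLATION, not interpolation

Why that matters here:
- The linear relationship may not hold outside the observed range
- There are no observations near this x to validate the fitted line there
- R² describes fit only over the sampled x values; it says nothing about behaviour beyond them

A defensible statement: 'if the linear trend continued to x = -1.56, y would be about 9.3512' — the premise is untested.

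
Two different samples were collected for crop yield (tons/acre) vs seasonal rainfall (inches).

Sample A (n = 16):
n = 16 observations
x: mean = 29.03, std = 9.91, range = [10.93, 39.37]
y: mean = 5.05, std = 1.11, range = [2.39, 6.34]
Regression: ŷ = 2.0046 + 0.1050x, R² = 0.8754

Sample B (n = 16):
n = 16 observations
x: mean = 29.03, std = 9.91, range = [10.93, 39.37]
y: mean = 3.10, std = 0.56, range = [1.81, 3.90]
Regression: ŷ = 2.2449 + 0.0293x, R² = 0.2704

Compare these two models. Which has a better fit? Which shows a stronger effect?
Model A has the better fit (R² = 0.8754 vs 0.2704). Model A shows the stronger effect (|β₁| = 0.1050 vs 0.0293).

Model Comparison:

Goodness of fit (R²):
- Model A: R² = 0.8754 → 87.54% of variance in crop yield explained
- Model B: R² = 0.2704 → 27.04% of variance in crop yield explained
- 0.8754 > 0.2704 → Model A has the better fit

Strength of effect — compare |β₁|:
- Model A: β₁ = 0.1050 → predicted crop yield rises 0.1050 tons/acre per additional inch of rainfall
- Model B: β₁ = 0.0293 → predicted crop yield rises 0.0293 tons/acre per additional inch of rainfall
- |0.1050| > |0.0293| → Model A shows the stronger marginal effect

Note: The two samples could reflect different populations, time periods, or measurement quality.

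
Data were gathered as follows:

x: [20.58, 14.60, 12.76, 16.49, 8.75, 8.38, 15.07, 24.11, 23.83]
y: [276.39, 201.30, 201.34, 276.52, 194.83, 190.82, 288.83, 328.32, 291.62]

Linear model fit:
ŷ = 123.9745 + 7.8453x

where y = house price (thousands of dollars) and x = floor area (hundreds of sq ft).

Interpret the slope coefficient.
On average, house price is about 7.8453 thousand dollars higher for every extra hundred sq ft of floor area.

The slope β₁ = 7.8453 gives the rate at which the fitted house price changes with floor area.

Interpretation:
- Floor area up by 1 hundred sq ft → predicted house price increases by 7.8453 thousand dollars
- This is a linear approximation: the same per-unit change is assumed across the whole observed x range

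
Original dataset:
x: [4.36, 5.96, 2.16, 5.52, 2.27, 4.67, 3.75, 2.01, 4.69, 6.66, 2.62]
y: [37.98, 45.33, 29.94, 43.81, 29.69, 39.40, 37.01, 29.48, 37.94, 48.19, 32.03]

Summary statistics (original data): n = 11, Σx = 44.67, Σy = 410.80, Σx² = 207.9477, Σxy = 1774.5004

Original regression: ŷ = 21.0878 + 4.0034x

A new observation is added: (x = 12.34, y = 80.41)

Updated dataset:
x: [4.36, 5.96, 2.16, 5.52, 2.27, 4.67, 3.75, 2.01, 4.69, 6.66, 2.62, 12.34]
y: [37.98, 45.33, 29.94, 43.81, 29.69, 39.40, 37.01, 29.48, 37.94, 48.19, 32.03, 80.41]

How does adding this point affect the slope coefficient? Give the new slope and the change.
Adding the point moves β₁ from 4.0034 to 4.8457, i.e. it increases by 0.8423 (+21.0%).

x = 12.34 lies well outside the original x-range [2.01, 6.66] (x̄ ≈ 4.06), so this observation has high leverage and can move the slope substantially.

Step 1: Update the sums with the new point (n goes from 11 to 12)
Σx  = 44.67 + 12.34 = 57.01
Σy  = 410.80 + 80.41 = 491.21
Σx² = 207.9477 + 12.34² = 207.9477 + 152.2756 = 360.2233
Σxy = 1774.5004 + 12.34×80.41 = 1774.5004 + 992.2594 = 2766.7598

Step 2: Recompute the slope with b₁ = (nΣxy − ΣxΣy) / (nΣx² − (Σx)²)
Numerator   = 12×2766.7598 − 57.01×491.21 = 33201.1176 − 28003.8821 = 5197.2355
Denominator = 12×360.2233 − 57.01² = 4322.6796 − 3250.1401 = 1072.5395
b₁(new) = 5197.2355 / 1072.5395 = 4.8457

(Same formula on the original sums: (11×1774.5004 − 44.67×410.80) / (11×207.9477 − 44.67²) = 1169.0684 / 292.0158 = 4.0034, matching the given fit.)

Step 3: Change in slope
Δβ₁ = 4.8457 − 4.0034 = +0.8423
Relative change = +0.8423 / 4.0034 × 100% = +21.0%
→ the slope increases when the point is added.

A high-leverage point only changes the slope if it is off the original line; here y = 80.41 is above the original trend, so the slope increases.
In practice: refit with and without it and report both if conclusions differ.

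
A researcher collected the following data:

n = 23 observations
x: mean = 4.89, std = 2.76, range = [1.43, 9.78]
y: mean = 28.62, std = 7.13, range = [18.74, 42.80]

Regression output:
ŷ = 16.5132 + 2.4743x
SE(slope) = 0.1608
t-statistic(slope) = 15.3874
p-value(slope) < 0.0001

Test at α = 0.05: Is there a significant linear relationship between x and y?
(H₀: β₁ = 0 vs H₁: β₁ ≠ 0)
p-value < 0.0001 < α = 0.05, so we reject H₀. The relationship is significant.

Hypothesis test for the slope coefficient:

H₀: β₁ = 0 (no linear relationship)
H₁: β₁ ≠ 0 (linear relationship exists)

Test statistic: t = β̂₁ / SE(β̂₁) = 2.4743 / 0.1608 = 15.3874

p < 0.0001: how often a slope estimate this far from 0 (in SE units) would arise by chance if β₁ were truly 0.

Decision rule: reject H₀ if p-value < α.
p-value < 0.0001 < α = 0.05 → reject H₀.

At α = 0.05 the data do provide convincing evidence of a nonzero slope.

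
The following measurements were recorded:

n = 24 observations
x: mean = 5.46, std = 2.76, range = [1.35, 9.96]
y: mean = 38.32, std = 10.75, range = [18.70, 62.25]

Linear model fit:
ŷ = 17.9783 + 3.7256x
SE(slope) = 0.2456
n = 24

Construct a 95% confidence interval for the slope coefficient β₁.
The 95% CI for β₁ is (3.2163, 4.2349)

Confidence interval for the slope:

The 95% CI for β₁ is: β̂₁ ± t*(α/2, n-2) × SE(β̂₁)

Step 1: Find critical t-value
- Confidence level = 0.95
- Degrees of freedom = n - 2 = 24 - 2 = 22
- t*(α/2, 22) = 2.0739

Step 2: Calculate margin of error
Margin = 2.0739 × 0.2456 = 0.5093

Step 3: Construct interval
CI = 3.7256 ± 0.5093
CI = (3.2163, 4.2349)

Interpretation: We are 95% confident that the true slope β₁ lies between 3.2163 and 4.2349.
The interval does not include 0, suggesting a significant linear relationship.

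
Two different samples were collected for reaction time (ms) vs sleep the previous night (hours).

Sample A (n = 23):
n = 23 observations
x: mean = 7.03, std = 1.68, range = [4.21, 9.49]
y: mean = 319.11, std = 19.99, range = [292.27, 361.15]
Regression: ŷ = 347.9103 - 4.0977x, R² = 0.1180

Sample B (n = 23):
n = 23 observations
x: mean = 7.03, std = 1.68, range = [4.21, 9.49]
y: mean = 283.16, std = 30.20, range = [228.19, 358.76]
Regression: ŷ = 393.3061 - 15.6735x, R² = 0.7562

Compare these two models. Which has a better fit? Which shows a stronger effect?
Model B has the better fit (R² = 0.7562 vs 0.1180). Model B shows the stronger effect (|β₁| = 15.6735 vs 4.0977).

Model Comparison:

Fit — compare R²:
- Model A: R² = 0.1180 → 11.80% of variance in reaction time explained
- Model B: R² = 0.7562 → 75.62% of variance in reaction time explained
- 0.7562 > 0.1180 → Model B has the better fit

Effect size (slope magnitude):
- Model A: β₁ = -4.0977 → predicted reaction time falls 4.0977 ms per additional hour of sleep
- Model B: β₁ = -15.6735 → predicted reaction time falls 15.6735 ms per additional hour of sleep
- |-4.0977| < |-15.6735| → Model B shows the stronger marginal effect

Note: R² measures how tightly points cluster around the line; β₁ measures how steep the line is — they answer different questions.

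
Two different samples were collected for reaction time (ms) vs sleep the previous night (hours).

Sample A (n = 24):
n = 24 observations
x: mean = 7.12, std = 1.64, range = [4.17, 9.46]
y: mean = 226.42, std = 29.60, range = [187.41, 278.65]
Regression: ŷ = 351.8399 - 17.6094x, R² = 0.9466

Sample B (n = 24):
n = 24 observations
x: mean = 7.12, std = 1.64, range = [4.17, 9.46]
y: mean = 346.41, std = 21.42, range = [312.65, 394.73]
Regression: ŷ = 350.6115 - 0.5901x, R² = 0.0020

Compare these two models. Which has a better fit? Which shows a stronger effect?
Model A has the better fit (R² = 0.9466 vs 0.0020). Model A shows the stronger effect (|β₁| = 17.6094 vs 0.5901).

Model Comparison:

Which explains more variance? (R²)
- Model A: R² = 0.9466 → 94.66% of variance in reaction time explained
- Model B: R² = 0.0020 → 0.20% of variance in reaction time explained
- 0.9466 > 0.0020 → Model A has the better fit

Strength of effect — compare |β₁|:
- Model A: β₁ = -17.6094 → predicted reaction time falls 17.6094 ms per additional hour of sleep
- Model B: β₁ = -0.5901 → predicted reaction time falls 0.5901 ms per additional hour of sleep
- |-17.6094| > |-0.5901| → Model A shows the stronger marginal effect

Notes:
- A better fit (higher R²) doesn't necessarily mean a more important relationship.
- The two samples could reflect different populations, time periods, or measurement quality.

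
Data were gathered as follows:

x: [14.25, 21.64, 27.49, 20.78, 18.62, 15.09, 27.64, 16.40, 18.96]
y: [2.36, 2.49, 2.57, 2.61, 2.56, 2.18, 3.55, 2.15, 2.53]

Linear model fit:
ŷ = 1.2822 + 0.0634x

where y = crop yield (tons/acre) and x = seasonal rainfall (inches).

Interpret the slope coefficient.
For each additional inch of rainfall, predicted crop yield increases by approximately 0.0634 tons/acre.

The slope β₁ = 0.0634 gives the rate at which the fitted crop yield changes with rainfall.

Interpretation:
- Rainfall up by 1 inch → predicted crop yield increases by 0.0634 tons/acre
- The effect is assumed constant over the observed range of x (linearity)

The intercept β₀ = 1.2822 is the predicted crop yield when rainfall = 0; since the smallest observed x is 14.25, this is an extrapolation and mainly anchors the line.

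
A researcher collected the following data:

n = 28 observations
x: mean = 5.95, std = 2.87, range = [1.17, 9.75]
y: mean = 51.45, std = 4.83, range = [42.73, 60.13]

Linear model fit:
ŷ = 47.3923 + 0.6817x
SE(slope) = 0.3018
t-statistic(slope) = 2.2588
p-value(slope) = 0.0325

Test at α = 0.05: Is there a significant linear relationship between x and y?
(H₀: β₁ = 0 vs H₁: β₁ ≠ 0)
Reject H₀: p-value = 0.0325 < α = 0.05. The linear relationship is significant at the 5% level.

Hypothesis test for the slope coefficient:

H₀: β₁ = 0 (no linear relationship)
H₁: β₁ ≠ 0 (linear relationship exists)

Test statistic: t = β̂₁ / SE(β̂₁) = 0.6817 / 0.3018 = 2.2588

The p-value (0.0325) is the probability, under H₀, of a t-statistic at least as extreme as |t| = 2.2588 (two-sided, df = n − 2 = 26).

Decision rule: reject H₀ if p-value < α.
p-value = 0.0325 < α = 0.05 → reject H₀.

Conclusion: the linear association between x and y is significant at the 5% level.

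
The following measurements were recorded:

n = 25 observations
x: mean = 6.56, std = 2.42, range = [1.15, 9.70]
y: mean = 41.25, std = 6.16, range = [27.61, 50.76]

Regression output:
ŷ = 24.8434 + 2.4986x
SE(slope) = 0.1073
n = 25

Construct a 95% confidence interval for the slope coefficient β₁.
The 95% CI for β₁ is (2.2766, 2.7206)

Confidence interval for the slope:

The 95% CI for β₁ is: β̂₁ ± t*(α/2, n-2) × SE(β̂₁)

Step 1: Find critical t-value
- Confidence level = 0.95
- Degrees of freedom = n - 2 = 25 - 2 = 23
- t*(α/2, 23) = 2.0687

Step 2: Calculate margin of error
Margin = 2.0687 × 0.1073 = 0.2220

Step 3: Construct interval
CI = 2.4986 ± 0.2220
CI = (2.2766, 2.7206)

Interpretation: We are 95% confident that the true slope β₁ lies between 2.2766 and 2.7206.
Since 0 is outside the interval, a two-sided test at α = 0.05 would reject H₀: β₁ = 0.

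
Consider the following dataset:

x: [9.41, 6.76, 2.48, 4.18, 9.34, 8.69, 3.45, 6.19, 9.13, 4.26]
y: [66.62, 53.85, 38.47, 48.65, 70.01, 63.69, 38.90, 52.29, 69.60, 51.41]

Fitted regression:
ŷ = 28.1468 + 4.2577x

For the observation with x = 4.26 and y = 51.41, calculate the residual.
Residual = 5.1254

The residual is the difference between the actual value and the predicted value:

Residual = y - ŷ

Step 1: Calculate predicted value
ŷ = 28.1468 + 4.2577 × 4.26
ŷ = 46.2846

Step 2: Calculate residual
Residual = 51.41 - 46.2846
Residual = 5.1254

Interpretation: the model underestimates the actual value by 5.1254 at this point (positive residual → observation lies above the fitted line).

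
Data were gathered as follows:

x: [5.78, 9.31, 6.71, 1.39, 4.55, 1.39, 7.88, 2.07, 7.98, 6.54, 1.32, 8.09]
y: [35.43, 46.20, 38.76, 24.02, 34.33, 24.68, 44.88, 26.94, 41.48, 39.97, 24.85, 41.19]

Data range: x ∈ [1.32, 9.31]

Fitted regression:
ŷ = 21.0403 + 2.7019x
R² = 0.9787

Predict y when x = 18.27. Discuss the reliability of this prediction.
ŷ = 70.4040, but this is extrapolation (above the data range [1.32, 9.31]) and may be unreliable.

Prediction calculation:
ŷ = 21.0403 + 2.7019 × 18.27
ŷ = 70.4040

Reliability:
- Data range: x ∈ [1.32, 9.31]
- Prediction point: x = 18.27 is 8.96 units above the observed range → this is EXTRAPOLATION, not interpolation

Why that matters here:
- Real relationships often flatten, saturate, or turn nonlinear at extremes
- The standard error of prediction grows with (x − x̄)², and x = 18.27 is far from x̄ = 5.25
- There are no observations near this x to validate the fitted line there

Report the number if required, but flag clearly that it is an extrapolation.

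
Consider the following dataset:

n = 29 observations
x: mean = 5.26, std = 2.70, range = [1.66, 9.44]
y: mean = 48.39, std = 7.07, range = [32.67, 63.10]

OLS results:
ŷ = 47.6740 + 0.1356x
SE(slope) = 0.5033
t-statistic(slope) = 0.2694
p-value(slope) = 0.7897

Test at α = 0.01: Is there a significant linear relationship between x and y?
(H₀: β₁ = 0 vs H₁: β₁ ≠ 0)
Fail to reject H₀: p-value = 0.7897 ≥ α = 0.01. The linear relationship is not significant at the 1% level.

Hypothesis test for the slope coefficient:

H₀: β₁ = 0 (no linear relationship)
H₁: β₁ ≠ 0 (linear relationship exists)

Test statistic: t = β̂₁ / SE(β̂₁) = 0.1356 / 0.5033 = 0.2694

The p-value (0.7897) is the probability, under H₀, of a t-statistic at least as extreme as |t| = 0.2694 (two-sided, df = n − 2 = 27).

Decision rule: reject H₀ if p-value < α.
p-value = 0.7897 ≥ α = 0.01 → fail to reject H₀.

At α = 0.01 the data do not provide convincing evidence of a nonzero slope.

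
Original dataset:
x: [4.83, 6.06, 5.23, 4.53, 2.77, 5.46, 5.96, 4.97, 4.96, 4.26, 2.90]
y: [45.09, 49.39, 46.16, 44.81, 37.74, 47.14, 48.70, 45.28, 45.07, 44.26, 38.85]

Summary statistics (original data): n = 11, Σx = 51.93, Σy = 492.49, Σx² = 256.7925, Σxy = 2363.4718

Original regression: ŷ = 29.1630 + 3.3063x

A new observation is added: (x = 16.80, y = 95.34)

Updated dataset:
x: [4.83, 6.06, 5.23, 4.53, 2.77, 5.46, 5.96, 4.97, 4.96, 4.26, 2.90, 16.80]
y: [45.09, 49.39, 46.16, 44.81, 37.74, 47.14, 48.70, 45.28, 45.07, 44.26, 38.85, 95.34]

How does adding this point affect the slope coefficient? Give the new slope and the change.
Adding the point moves β₁ from 3.3063 to 4.1160, i.e. it increases by 0.8097 (+24.5%).

The new point has HIGH LEVERAGE: x = 16.80 is far from the original mean x̄ = 51.93/11 ≈ 4.72 (original range [2.77, 6.06]).

Step 1: Update the sums with the new point (n goes from 11 to 12)
Σx  = 51.93 + 16.80 = 68.73
Σy  = 492.49 + 95.34 = 587.83
Σx² = 256.7925 + 16.80² = 256.7925 + 282.2400 = 539.0325
Σxy = 2363.4718 + 16.80×95.34 = 2363.4718 + 1601.7120 = 3965.1838

Step 2: Recompute the slope with b₁ = (nΣxy − ΣxΣy) / (nΣx² − (Σx)²)
Numerator   = 12×3965.1838 − 68.73×587.83 = 47582.2056 − 40401.5559 = 7180.6497
Denominator = 12×539.0325 − 68.73² = 6468.3900 − 4723.8129 = 1744.5771
b₁(new) = 7180.6497 / 1744.5771 = 4.1160

(Same formula on the original sums: (11×2363.4718 − 51.93×492.49) / (11×256.7925 − 51.93²) = 423.1841 / 127.9926 = 3.3063, matching the given fit.)

Step 3: Change in slope
Δβ₁ = 4.1160 − 3.3063 = +0.8097
Relative change = +0.8097 / 3.3063 × 100% = +24.5%
→ the slope increases when the point is added.

A high-leverage point only changes the slope if it is off the original line; here y = 95.34 is above the original trend, so the slope increases.
In practice: check such a point for data-entry or measurement error; refit with and without it and report both if conclusions differ.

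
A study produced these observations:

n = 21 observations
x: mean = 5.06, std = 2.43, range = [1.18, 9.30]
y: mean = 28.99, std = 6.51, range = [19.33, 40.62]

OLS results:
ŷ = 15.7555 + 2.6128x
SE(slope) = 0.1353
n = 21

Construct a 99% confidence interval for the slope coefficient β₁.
The 99% CI for β₁ is (2.2257, 2.9999)

Confidence interval for the slope:

The 99% CI for β₁ is: β̂₁ ± t*(α/2, n-2) × SE(β̂₁)

Step 1: Find critical t-value
- Confidence level = 0.99
- Degrees of freedom = n - 2 = 21 - 2 = 19
- t*(α/2, 19) = 2.8609

Step 2: Calculate margin of error
Margin = 2.8609 × 0.1353 = 0.3871

Step 3: Construct interval
CI = 2.6128 ± 0.3871
CI = (2.2257, 2.9999)

Interpretation: each one-unit increase in x is associated with a change in mean y of between 2.2257 and 2.9999, with 99% confidence.
Both endpoints are positive, so the data support a genuinely positive slope at this confidence level.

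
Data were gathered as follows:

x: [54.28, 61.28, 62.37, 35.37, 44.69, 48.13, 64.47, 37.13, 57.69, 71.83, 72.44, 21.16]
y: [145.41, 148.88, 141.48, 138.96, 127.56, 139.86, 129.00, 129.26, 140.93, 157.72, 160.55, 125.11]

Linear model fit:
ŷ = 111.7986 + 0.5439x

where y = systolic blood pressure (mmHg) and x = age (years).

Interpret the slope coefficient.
On average, blood pressure is about 0.5439 mmHg higher for every extra year of age.

The slope coefficient β₁ = 0.5439 represents the marginal effect of age on blood pressure.

Interpretation:
- Age up by 1 year → predicted blood pressure increases by 0.5439 mmHg
- This is a linear approximation: the same per-unit change is assumed across the whole observed x range

(β₀ = 111.7986 is the fitted value at x = 0 and is not part of the slope interpretation.)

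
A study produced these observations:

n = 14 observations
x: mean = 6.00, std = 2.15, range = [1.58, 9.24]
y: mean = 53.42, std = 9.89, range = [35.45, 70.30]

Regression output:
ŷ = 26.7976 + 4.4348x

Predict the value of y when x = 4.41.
ŷ = 46.3551

Plug x = 4.41 into the fitted line:

ŷ = 26.7976 + 4.4348 × 4.41
ŷ = 26.7976 + 19.5575
ŷ = 46.3551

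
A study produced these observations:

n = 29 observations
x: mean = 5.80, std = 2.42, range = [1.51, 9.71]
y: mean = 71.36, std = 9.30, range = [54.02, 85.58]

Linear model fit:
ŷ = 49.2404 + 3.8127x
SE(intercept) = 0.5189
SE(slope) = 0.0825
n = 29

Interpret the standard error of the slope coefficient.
SE(slope) = 0.0825 measures the uncertainty in the estimated slope. The coefficient is estimated precisely (SE/|β̂₁| = 2.2%).

SE(β̂₁) = s / √Sxx, where s is the residual standard deviation and Sxx = Σ(x − x̄)². It is the yardstick for how far β̂₁ = 3.8127 could plausibly be from the true slope.

Relative precision:
- SE / |β̂₁| = 0.0825 / 3.8127 = 2.2%
- Rule of thumb (under 20%: precise; 20% to under 50%: moderately precise; 50% or more: imprecise) → precise

Link to interval estimation: a confidence interval for β₁ is β̂₁ ± t* × 0.0825, so SE sets the half-width per unit of t*.

What drives SE(β̂₁): more residual scatter → larger SE; wider spread of x values → smaller SE; larger n (here n = 29) → smaller SE.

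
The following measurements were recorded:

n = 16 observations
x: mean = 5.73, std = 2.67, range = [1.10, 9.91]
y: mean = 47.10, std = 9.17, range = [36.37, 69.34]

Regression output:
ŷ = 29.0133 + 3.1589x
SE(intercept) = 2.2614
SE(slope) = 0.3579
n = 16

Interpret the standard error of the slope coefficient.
SE(slope) = 0.3579 measures the uncertainty in the estimated slope. The coefficient is estimated precisely (SE/|β̂₁| = 11.3%).

What SE measures:
- The standard error quantifies the sampling variability of the coefficient estimate
- It is the estimated standard deviation of β̂₁ across hypothetical repeated samples of the same size
- Smaller SE → more precise estimate

Relative precision:
- SE / |β̂₁| = 0.3579 / 3.1589 = 11.3%
- Rule of thumb (under 20%: precise; 20% to under 50%: moderately precise; 50% or more: imprecise) → precise

Link to interval estimation: a confidence interval for β₁ is β̂₁ ± t* × 0.3579, so SE sets the half-width per unit of t*.

What drives SE(β̂₁): more residual scatter → larger SE; larger n (here n = 16) → smaller SE; wider spread of x values → smaller SE.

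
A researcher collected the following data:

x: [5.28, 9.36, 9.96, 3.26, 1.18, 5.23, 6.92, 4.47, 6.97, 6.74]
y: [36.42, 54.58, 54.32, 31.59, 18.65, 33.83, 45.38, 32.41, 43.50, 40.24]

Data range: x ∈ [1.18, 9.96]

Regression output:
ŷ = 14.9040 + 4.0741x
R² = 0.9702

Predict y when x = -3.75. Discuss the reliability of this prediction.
The equation gives ŷ = -0.3739; however x = -3.75 is 4.93 units below the observed range, so this extrapolated value should not be trusted.

Prediction calculation:
ŷ = 14.9040 + 4.0741 × (-3.75)
ŷ = -0.3739

Reliability:
- Data range: x ∈ [1.18, 9.96]
- Prediction point: x = -3.75 is 4.93 units below the observed range → this is EXTRAPOLATION, not interpolation

Why that matters here:
- There are no observations near this x to validate the fitted line there
- The standard error of prediction grows with (x − x̄)², and x = -3.75 is far from x̄ = 5.94

Report the number if required, but flag clearly that it is an extrapolation.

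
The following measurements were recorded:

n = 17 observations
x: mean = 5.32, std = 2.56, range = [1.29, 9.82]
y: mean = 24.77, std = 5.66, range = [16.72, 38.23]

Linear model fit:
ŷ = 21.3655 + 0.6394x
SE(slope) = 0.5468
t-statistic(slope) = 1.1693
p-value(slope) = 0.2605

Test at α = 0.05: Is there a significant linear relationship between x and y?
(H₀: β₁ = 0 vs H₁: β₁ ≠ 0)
Fail to reject H₀: p-value = 0.2605 ≥ α = 0.05. The linear relationship is not significant at the 5% level.

Hypothesis test for the slope coefficient:

H₀: β₁ = 0 (no linear relationship)
H₁: β₁ ≠ 0 (linear relationship exists)

Test statistic: t = β̂₁ / SE(β̂₁) = 0.6394 / 0.5468 = 1.1693

p = 0.2605: how often a slope estimate this far from 0 (in SE units) would arise by chance if β₁ were truly 0.

Decision rule: reject H₀ if p-value < α.
p-value = 0.2605 ≥ α = 0.05 → fail to reject H₀.

Conclusion: the linear association between x and y is not significant at the 5% level.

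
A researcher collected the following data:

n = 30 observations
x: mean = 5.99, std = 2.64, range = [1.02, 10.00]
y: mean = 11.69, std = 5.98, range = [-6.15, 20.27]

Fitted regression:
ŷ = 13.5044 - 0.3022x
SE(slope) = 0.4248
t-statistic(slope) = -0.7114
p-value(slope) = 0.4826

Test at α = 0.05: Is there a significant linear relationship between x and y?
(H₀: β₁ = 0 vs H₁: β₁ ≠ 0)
Since p-value = 0.4826 ≥ α = 0.05, fail to reject H₀ — the slope is not significantly different from 0.

Hypothesis test for the slope coefficient:

H₀: β₁ = 0 (no linear relationship)
H₁: β₁ ≠ 0 (linear relationship exists)

Test statistic: t = β̂₁ / SE(β̂₁) = -0.3022 / 0.4248 = -0.7114

p = 0.4826: how often a slope estimate this far from 0 (in SE units) would arise by chance if β₁ were truly 0.

Decision rule: reject H₀ if p-value < α.
p-value = 0.4826 ≥ α = 0.05 → fail to reject H₀.

Conclusion: the linear association between x and y is not significant at the 5% level.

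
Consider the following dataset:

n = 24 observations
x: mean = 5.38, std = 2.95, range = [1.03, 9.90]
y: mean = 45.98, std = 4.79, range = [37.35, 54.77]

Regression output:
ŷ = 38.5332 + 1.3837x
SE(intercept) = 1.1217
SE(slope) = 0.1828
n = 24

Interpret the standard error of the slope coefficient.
The slope 1.3837 is pinned down to within about ±0.1828 (one SE) by these data — relative uncertainty 13.2%, i.e. precise.

SE(β̂₁) = s / √Sxx, where s is the residual standard deviation and Sxx = Σ(x − x̄)². It is the yardstick for how far β̂₁ = 1.3837 could plausibly be from the true slope.

Relative precision:
- SE / |β̂₁| = 0.1828 / 1.3837 = 13.2%
- Rule of thumb (under 20%: precise; 20% to under 50%: moderately precise; 50% or more: imprecise) → precise

Link to the t-test: t = β̂₁ / SE(β̂₁) = 1.3837 / 0.1828 = 7.5695, the statistic for H₀: β₁ = 0.

What drives SE(β̂₁): more residual scatter → larger SE; larger n (here n = 24) → smaller SE; wider spread of x values → smaller SE.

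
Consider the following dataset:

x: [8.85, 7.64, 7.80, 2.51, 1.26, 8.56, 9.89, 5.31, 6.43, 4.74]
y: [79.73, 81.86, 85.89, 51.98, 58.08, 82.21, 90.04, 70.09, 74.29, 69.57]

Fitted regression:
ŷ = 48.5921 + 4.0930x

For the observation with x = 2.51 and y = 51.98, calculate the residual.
Residual = -6.8855

The residual is the difference between the actual value and the predicted value:

Residual = y - ŷ

Step 1: Calculate predicted value
ŷ = 48.5921 + 4.0930 × 2.51
ŷ = 58.8655

Step 2: Calculate residual
Residual = 51.98 - 58.8655
Residual = -6.8855

Interpretation: the model overestimates the actual value by 6.8855 at this point (negative residual → observation lies below the fitted line).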